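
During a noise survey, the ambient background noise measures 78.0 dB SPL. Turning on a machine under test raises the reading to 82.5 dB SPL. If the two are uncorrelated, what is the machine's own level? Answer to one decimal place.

80.6 dB SPL

Remove the background by subtracting linear intensities:
L_src = 10·log₁₀(10^(82.5/10) − 10^(78.0/10)) = 10·log₁₀(114700000) = 80.6 dB SPL.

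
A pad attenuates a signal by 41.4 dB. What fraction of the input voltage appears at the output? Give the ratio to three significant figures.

Voltage ratio = 10^(dB/20).
10^(-41.4/20) = 10^(-2.070) = 0.00851.

0.00851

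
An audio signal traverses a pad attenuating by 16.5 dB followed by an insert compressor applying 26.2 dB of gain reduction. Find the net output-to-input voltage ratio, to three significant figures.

0.00733

Net gain = (−16.5) + (−26.2) = -42.7 dB.
Voltage ratio = 10^(-42.7/20) = 0.00733.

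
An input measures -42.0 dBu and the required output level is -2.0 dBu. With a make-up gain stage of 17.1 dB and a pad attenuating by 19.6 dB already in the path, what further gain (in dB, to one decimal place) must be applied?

The required make-up gain is the shortfall in the dB sum.
G = -2.0 − (-42.0) − 17.1 + 19.6 = 42.5 dB.

42.5 dB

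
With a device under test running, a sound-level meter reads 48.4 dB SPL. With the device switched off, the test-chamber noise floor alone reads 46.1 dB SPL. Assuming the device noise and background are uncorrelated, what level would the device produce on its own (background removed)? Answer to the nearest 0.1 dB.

44.5 dB SPL

Background correction is a power subtraction:
L_src = 10·log₁₀(10^(48.4/10) − 10^(46.1/10)) = 10·log₁₀(28450) = 44.5 dB SPL.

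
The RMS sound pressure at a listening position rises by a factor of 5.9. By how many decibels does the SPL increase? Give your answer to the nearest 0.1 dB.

SPL change from a pressure ratio uses the 20·log₁₀ form:
20·log₁₀(5.9) = 15.4 dB.

15.4 dB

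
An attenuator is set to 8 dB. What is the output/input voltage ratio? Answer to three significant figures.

0.398

Voltage ratio = 10^(dB/20).
10^(-8/20) = 10^(-0.4000) = 0.398.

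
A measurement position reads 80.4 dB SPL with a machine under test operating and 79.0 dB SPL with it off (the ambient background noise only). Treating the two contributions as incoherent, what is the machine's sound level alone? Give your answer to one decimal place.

Background correction is a power subtraction:
L_src = 10·log₁₀(10^(80.4/10) − 10^(79.0/10)) = 10·log₁₀(30210000) = 74.8 dB SPL.

74.8 dB SPL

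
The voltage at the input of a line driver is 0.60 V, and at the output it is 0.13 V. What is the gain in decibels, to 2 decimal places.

-13.28 dB

For a voltage ratio, dB = 20·log₁₀(V₂/V₁).
20·log₁₀(0.13/0.60) = 20·log₁₀(0.2167) = -13.28 dB.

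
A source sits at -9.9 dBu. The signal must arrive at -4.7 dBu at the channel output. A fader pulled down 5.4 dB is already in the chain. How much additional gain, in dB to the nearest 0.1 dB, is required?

The required make-up gain is the shortfall in the dB sum.
G = -4.7 − (-9.9) + 5.4 = 10.6 dB.

10.6 dB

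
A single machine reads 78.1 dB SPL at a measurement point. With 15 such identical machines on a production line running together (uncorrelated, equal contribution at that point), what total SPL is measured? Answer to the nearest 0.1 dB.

89.9 dB SPL

15 equal incoherent sources raise the level by 10·log₁₀(15) = 11.76 dB.
L_total = 78.1 + 11.76 = 89.9 dB SPL.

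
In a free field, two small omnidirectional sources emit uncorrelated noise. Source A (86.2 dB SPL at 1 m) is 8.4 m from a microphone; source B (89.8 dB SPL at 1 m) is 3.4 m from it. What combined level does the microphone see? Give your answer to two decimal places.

79.47 dB SPL

At the listener: L_A = 86.2 − 20·log₁₀(8.4) = 67.714 dB; L_B = 89.8 − 20·log₁₀(3.4) = 79.170 dB.
Combined: 10·log₁₀(10^(67.714/10)+10^(79.170/10)) = 79.47 dB SPL.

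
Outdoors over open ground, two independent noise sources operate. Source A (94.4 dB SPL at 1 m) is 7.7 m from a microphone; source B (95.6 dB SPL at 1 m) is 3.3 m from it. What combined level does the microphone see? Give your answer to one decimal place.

At the listener: L_A = 94.4 − 20·log₁₀(7.7) = 76.67 dB; L_B = 95.6 − 20·log₁₀(3.3) = 85.23 dB.
Combined: 10·log₁₀(10^(76.67/10)+10^(85.23/10)) = 85.8 dB SPL.

85.8 dB SPL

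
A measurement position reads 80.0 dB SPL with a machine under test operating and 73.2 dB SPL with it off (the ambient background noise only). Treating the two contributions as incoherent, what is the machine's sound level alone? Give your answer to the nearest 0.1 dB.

79.0 dB SPL

Background correction is a power subtraction:
L_src = 10·log₁₀(10^(80.0/10) − 10^(73.2/10)) = 10·log₁₀(79110000) = 79.0 dB SPL.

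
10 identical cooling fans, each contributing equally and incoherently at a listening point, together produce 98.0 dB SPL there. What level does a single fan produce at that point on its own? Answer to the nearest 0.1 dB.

10 equal incoherent sources add 10·log₁₀(10) = 10.00 dB over one source.
L_one = 98.0 − 10.00 = 88.0 dB SPL.

88.0 dB SPL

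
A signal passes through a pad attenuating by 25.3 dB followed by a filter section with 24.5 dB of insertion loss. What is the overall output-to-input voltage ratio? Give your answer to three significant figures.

0.00324

Net gain = (−25.3) + (−24.5) = -49.8 dB.
Voltage ratio = 10^(-49.8/20) = 0.00324.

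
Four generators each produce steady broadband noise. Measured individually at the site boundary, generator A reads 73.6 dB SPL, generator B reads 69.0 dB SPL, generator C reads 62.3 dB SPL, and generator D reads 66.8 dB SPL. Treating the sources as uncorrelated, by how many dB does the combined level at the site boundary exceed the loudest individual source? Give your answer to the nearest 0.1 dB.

2.1 dB

Uncorrelated sources add in intensity (power), not in dB.
L_total = 10·log₁₀(10^(73.6/10) + 10^(69.0/10) + 10^(62.3/10) + 10^(66.8/10)) = 75.72 dB SPL.
Excess over the loudest (73.6 dB): 75.72 − 73.6 = 2.1 dB.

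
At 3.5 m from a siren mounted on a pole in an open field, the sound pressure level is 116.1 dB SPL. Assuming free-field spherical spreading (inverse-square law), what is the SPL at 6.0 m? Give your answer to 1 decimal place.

111.4 dB SPL

For a point source in a free field, ΔL = −20·log₁₀(d₂/d₁).
ΔL = −20·log₁₀(6.0/3.5) = -4.68 dB, so L₂ = 116.1 + (-4.68) = 111.4 dB SPL.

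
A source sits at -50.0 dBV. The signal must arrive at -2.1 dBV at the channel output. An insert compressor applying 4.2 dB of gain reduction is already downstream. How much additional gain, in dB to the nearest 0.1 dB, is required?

The required make-up gain is the shortfall in the dB sum.
G = -2.1 − (-50.0) + 4.2 = 52.1 dB.

52.1 dB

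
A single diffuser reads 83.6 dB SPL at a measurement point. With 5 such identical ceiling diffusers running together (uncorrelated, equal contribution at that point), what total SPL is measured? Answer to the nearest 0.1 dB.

5 equal incoherent sources raise the level by 10·log₁₀(5) = 6.99 dB.
L_total = 83.6 + 6.99 = 90.6 dB SPL.

90.6 dB SPL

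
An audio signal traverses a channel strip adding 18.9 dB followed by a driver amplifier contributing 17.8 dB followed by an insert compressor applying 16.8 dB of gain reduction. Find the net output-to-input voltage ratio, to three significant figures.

9.89

Net gain = 18.9 + 17.8 + (−16.8) = 19.9 dB.
Voltage ratio = 10^(19.9/20) = 9.89.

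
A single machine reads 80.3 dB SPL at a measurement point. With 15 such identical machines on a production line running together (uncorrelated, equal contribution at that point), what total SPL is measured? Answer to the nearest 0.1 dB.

15 equal incoherent sources raise the level by 10·log₁₀(15) = 11.76 dB.
L_total = 80.3 + 11.76 = 92.1 dB SPL.

92.1 dB SPL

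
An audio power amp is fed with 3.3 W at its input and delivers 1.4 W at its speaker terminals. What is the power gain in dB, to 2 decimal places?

-3.72 dB

Power is a power quantity, so gain = 10·log₁₀(P_out/P_in).
10·log₁₀(1.4/3.3) = 10·log₁₀(0.4242) = -3.72 dB.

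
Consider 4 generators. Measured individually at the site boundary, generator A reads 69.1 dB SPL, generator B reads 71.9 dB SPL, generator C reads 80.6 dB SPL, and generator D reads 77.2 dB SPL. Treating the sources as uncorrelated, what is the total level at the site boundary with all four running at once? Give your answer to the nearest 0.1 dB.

82.8 dB SPL

Incoherent sources sum as intensities:
L_total = 10·log₁₀(10^(69.1/10) + 10^(71.9/10) + 10^(80.6/10) + 10^(77.2/10)) = 10·log₁₀(190900000) = 82.8 dB SPL.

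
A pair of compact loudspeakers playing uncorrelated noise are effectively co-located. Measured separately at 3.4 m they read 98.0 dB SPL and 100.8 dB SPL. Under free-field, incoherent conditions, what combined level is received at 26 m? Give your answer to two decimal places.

84.96 dB SPL

Combined at 3.4 m: 10·log₁₀(10^(98.0/10)+10^(100.8/10)) = 102.632 dB SPL.
Then apply −20·log₁₀(26/3.4) = -17.670 dB → 84.96 dB SPL.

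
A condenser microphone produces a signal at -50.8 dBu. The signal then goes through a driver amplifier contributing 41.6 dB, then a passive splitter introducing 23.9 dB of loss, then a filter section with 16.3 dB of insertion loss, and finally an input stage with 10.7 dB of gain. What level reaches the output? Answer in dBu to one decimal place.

Cascaded gains and losses add directly in dB.
-50.8 + 41.6 − 23.9 − 16.3 + 10.7 = -38.7 dBu.

-38.7 dBu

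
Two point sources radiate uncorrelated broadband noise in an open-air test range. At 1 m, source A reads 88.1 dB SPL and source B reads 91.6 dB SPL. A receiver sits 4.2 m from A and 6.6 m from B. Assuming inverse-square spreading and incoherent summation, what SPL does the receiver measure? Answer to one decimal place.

At the listener: L_A = 88.1 − 20·log₁₀(4.2) = 75.64 dB; L_B = 91.6 − 20·log₁₀(6.6) = 75.21 dB.
Combined: 10·log₁₀(10^(75.64/10)+10^(75.21/10)) = 78.4 dB SPL.

78.4 dB SPL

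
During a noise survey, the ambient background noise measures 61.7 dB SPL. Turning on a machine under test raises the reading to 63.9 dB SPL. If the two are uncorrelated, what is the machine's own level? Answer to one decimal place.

59.9 dB SPL

Subtract intensities: L_src = 10·log₁₀(10^(L_total/10) − 10^(L_bg/10)).
L_src = 10·log₁₀(10^(63.9/10) − 10^(61.7/10)) = 10·log₁₀(975600) = 59.9 dB SPL.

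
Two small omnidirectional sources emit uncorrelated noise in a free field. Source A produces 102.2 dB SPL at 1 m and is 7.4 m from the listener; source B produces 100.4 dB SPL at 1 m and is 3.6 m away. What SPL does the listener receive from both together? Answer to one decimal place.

At the listener: L_A = 102.2 − 20·log₁₀(7.4) = 84.82 dB; L_B = 100.4 − 20·log₁₀(3.6) = 89.27 dB.
Combined: 10·log₁₀(10^(84.82/10)+10^(89.27/10)) = 90.6 dB SPL.

90.6 dB SPL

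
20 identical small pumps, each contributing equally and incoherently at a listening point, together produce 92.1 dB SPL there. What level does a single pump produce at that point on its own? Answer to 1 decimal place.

20 equal incoherent sources add 10·log₁₀(20) = 13.01 dB over one source.
L_one = 92.1 − 13.01 = 79.1 dB SPL.

79.1 dB SPL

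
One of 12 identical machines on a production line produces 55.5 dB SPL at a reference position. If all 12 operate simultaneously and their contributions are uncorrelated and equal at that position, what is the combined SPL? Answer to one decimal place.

12 equal incoherent sources raise the level by 10·log₁₀(12) = 10.79 dB.
L_total = 55.5 + 10.79 = 66.3 dB SPL.

66.3 dB SPL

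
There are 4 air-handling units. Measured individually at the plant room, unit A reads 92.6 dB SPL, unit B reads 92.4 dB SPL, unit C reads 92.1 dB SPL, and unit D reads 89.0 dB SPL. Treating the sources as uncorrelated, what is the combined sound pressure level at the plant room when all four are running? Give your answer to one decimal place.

Uncorrelated sources add in intensity (power), not in dB.
L_total = 10·log₁₀(10^(92.6/10) + 10^(92.4/10) + 10^(92.1/10) + 10^(89.0/10)) = 10·log₁₀(5974000000) = 97.8 dB SPL.

97.8 dB SPL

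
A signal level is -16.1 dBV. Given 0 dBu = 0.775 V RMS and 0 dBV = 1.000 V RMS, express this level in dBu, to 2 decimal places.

The offset between the scales is 20·log₁₀(0.775/1.000) = −2.214 dB.
So dBu = -16.1 + 2.214 = -13.89 dBu.

-13.89 dBu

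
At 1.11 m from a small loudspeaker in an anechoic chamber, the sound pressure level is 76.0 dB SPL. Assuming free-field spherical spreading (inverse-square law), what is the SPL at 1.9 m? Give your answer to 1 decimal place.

71.3 dB SPL

Free-field point source: level drops by 20·log₁₀ of the distance ratio.
ΔL = −20·log₁₀(1.9/1.11) = -4.67 dB, so L₂ = 76.0 + (-4.67) = 71.3 dB SPL.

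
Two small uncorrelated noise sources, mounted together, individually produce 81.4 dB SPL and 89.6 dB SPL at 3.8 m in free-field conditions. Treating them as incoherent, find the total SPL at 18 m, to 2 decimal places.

76.70 dB SPL

Combined at 3.8 m: 10·log₁₀(10^(81.4/10)+10^(89.6/10)) = 90.212 dB SPL.
Then apply −20·log₁₀(18/3.8) = -13.510 dB → 76.70 dB SPL.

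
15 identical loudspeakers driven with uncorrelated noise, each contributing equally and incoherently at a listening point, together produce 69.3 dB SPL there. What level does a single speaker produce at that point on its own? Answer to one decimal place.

57.5 dB SPL

15 equal incoherent sources add 10·log₁₀(15) = 11.76 dB over one source.
L_one = 69.3 − 11.76 = 57.5 dB SPL.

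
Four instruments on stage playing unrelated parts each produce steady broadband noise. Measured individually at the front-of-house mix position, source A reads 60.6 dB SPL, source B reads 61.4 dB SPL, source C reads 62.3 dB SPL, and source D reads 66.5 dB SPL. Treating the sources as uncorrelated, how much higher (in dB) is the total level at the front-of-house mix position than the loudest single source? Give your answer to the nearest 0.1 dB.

2.9 dB

Uncorrelated sources add in intensity (power), not in dB.
L_total = 10·log₁₀(10^(60.6/10) + 10^(61.4/10) + 10^(62.3/10) + 10^(66.5/10)) = 69.39 dB SPL.
Excess over the loudest (66.5 dB): 69.39 − 66.5 = 2.9 dB.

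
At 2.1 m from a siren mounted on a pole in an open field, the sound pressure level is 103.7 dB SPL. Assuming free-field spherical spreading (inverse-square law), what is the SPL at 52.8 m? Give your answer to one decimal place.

75.7 dB SPL

Free-field point source: level drops by 20·log₁₀ of the distance ratio.
ΔL = −20·log₁₀(52.8/2.1) = -28.01 dB, so L₂ = 103.7 + (-28.01) = 75.7 dB SPL.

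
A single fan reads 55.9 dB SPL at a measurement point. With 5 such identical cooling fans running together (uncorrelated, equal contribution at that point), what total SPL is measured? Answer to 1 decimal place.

62.9 dB SPL

5 equal incoherent sources raise the level by 10·log₁₀(5) = 6.99 dB.
L_total = 55.9 + 6.99 = 62.9 dB SPL.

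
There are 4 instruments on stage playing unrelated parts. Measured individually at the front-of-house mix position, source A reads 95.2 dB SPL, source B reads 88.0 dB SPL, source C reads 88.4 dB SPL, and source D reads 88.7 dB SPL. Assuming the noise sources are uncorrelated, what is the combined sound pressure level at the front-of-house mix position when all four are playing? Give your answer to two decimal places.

Incoherent sources sum as intensities:
L_total = 10·log₁₀(10^(95.2/10) + 10^(88.0/10) + 10^(88.4/10) + 10^(88.7/10)) = 10·log₁₀(5375000000) = 97.30 dB SPL.

97.30 dB SPL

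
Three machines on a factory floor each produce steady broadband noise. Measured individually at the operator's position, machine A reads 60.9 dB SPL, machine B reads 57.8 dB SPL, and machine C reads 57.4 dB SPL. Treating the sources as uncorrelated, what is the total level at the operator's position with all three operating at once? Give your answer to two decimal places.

Uncorrelated sources add in intensity (power), not in dB.
L_total = 10·log₁₀(10^(60.9/10) + 10^(57.8/10) + 10^(57.4/10)) = 10·log₁₀(2382000) = 63.77 dB SPL.

63.77 dB SPL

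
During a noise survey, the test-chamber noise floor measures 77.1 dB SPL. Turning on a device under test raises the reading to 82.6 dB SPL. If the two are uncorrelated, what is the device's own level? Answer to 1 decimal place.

Remove the background by subtracting linear intensities:
L_src = 10·log₁₀(10^(82.6/10) − 10^(77.1/10)) = 10·log₁₀(130700000) = 81.2 dB SPL.

81.2 dB SPL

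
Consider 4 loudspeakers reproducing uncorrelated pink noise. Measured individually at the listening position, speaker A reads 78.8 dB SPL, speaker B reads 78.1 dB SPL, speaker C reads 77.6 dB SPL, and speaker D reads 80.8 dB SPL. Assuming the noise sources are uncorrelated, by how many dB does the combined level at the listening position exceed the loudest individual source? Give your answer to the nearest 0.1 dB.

Add the sources as powers (linear), then convert back to dB:
L_total = 10·log₁₀(10^(78.8/10) + 10^(78.1/10) + 10^(77.6/10) + 10^(80.8/10)) = 85.03 dB SPL.
Excess over the loudest (80.8 dB): 85.03 − 80.8 = 4.2 dB.

4.2 dB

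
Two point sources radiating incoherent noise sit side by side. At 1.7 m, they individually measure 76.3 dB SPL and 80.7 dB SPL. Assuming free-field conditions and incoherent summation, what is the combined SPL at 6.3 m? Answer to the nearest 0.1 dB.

Combined at 1.7 m: 10·log₁₀(10^(76.3/10)+10^(80.7/10)) = 82.05 dB SPL.
Then apply −20·log₁₀(6.3/1.7) = -11.38 dB → 70.7 dB SPL.

70.7 dB SPL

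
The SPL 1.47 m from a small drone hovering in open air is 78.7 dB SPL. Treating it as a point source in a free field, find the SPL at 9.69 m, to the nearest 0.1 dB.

For a point source in a free field, ΔL = −20·log₁₀(d₂/d₁).
ΔL = −20·log₁₀(9.69/1.47) = -16.38 dB, so L₂ = 78.7 + (-16.38) = 62.3 dB SPL.

62.3 dB SPL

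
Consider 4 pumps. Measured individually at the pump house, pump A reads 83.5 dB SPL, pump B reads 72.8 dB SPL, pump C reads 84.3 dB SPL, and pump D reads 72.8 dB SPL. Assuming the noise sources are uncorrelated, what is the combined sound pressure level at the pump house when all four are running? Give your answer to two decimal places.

Add the sources as powers (linear), then convert back to dB:
L_total = 10·log₁₀(10^(83.5/10) + 10^(72.8/10) + 10^(84.3/10) + 10^(72.8/10)) = 10·log₁₀(531100000) = 87.25 dB SPL.

87.25 dB SPL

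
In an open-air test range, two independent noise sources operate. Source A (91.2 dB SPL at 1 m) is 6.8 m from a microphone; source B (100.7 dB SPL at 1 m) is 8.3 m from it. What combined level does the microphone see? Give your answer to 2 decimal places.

At the listener: L_A = 91.2 − 20·log₁₀(6.8) = 74.550 dB; L_B = 100.7 − 20·log₁₀(8.3) = 82.318 dB.
Combined: 10·log₁₀(10^(74.550/10)+10^(82.318/10)) = 82.99 dB SPL.

82.99 dB SPL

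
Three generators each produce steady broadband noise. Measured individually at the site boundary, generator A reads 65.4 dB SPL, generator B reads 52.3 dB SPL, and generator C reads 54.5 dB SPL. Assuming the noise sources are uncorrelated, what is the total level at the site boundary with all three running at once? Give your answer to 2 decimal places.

Add the sources as powers (linear), then convert back to dB:
L_total = 10·log₁₀(10^(65.4/10) + 10^(52.3/10) + 10^(54.5/10)) = 10·log₁₀(3919000) = 65.93 dB SPL.

65.93 dB SPL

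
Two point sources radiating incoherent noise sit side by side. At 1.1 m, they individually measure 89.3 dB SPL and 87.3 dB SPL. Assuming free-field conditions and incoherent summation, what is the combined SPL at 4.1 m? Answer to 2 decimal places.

80.00 dB SPL

Combined at 1.1 m: 10·log₁₀(10^(89.3/10)+10^(87.3/10)) = 91.424 dB SPL.
Then apply −20·log₁₀(4.1/1.1) = -11.428 dB → 80.00 dB SPL.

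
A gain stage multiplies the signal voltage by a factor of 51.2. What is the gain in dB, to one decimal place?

Voltage ratio → dB uses the 20·log₁₀ form:
20·log₁₀(51.2) = 34.2 dB.

34.2 dB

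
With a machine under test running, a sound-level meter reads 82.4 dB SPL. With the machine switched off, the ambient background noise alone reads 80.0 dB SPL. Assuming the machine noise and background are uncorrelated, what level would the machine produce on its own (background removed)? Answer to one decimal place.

Remove the background by subtracting linear intensities:
L_src = 10·log₁₀(10^(82.4/10) − 10^(80.0/10)) = 10·log₁₀(73780000) = 78.7 dB SPL.

78.7 dB SPL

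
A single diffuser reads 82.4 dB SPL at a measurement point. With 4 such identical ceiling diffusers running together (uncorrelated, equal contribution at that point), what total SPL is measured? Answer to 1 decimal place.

4 equal incoherent sources raise the level by 10·log₁₀(4) = 6.02 dB.
L_total = 82.4 + 6.02 = 88.4 dB SPL.

88.4 dB SPL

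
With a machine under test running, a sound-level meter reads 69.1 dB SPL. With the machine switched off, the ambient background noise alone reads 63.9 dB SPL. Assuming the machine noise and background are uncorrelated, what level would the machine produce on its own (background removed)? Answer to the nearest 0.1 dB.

Background correction is a power subtraction:
L_src = 10·log₁₀(10^(69.1/10) − 10^(63.9/10)) = 10·log₁₀(5674000) = 67.5 dB SPL.

67.5 dB SPL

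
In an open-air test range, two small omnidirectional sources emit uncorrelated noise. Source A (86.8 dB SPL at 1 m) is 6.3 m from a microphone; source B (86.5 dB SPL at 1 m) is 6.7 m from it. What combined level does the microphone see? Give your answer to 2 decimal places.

At the listener: L_A = 86.8 − 20·log₁₀(6.3) = 70.813 dB; L_B = 86.5 − 20·log₁₀(6.7) = 69.979 dB.
Combined: 10·log₁₀(10^(70.813/10)+10^(69.979/10)) = 73.43 dB SPL.

73.43 dB SPL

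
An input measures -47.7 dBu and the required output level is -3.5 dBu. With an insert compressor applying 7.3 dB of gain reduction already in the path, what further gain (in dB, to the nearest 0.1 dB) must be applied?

51.5 dB

The required make-up gain is the shortfall in the dB sum.
G = -3.5 − (-47.7) + 7.3 = 51.5 dB.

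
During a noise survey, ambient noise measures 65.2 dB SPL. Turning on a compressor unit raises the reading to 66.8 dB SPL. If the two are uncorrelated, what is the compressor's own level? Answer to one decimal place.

Background correction is a power subtraction:
L_src = 10·log₁₀(10^(66.8/10) − 10^(65.2/10)) = 10·log₁₀(1475000) = 61.7 dB SPL.

61.7 dB SPL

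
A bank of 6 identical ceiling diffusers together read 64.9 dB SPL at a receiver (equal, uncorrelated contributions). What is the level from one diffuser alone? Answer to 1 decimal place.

6 equal incoherent sources add 10·log₁₀(6) = 7.78 dB over one source.
L_one = 64.9 − 7.78 = 57.1 dB SPL.

57.1 dB SPL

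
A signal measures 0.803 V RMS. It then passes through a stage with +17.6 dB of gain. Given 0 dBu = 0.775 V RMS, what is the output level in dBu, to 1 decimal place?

Input level: 20·log₁₀(0.803/0.775) = 0.31 dBu.
Output: 0.31 + 17.6 = +17.9 dBu.

+17.9 dBu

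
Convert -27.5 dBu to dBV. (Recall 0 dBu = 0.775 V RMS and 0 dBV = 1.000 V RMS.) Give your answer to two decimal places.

-29.71 dBV

The offset between the scales is 20·log₁₀(0.775/1.000) = −2.214 dB.
So dBV = -27.5 − 2.214 = -29.71 dBV.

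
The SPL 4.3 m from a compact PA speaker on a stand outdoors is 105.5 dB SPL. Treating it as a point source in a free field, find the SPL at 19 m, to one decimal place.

Inverse-square spreading gives ΔL = −20·log₁₀(d₂/d₁).
ΔL = −20·log₁₀(19/4.3) = -12.91 dB, so L₂ = 105.5 + (-12.91) = 92.6 dB SPL.

92.6 dB SPL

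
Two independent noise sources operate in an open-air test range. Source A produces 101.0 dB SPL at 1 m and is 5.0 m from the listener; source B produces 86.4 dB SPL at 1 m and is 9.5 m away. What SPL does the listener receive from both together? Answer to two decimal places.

At the listener: L_A = 101.0 − 20·log₁₀(5.0) = 87.021 dB; L_B = 86.4 − 20·log₁₀(9.5) = 66.846 dB.
Combined: 10·log₁₀(10^(87.021/10)+10^(66.846/10)) = 87.06 dB SPL.

87.06 dB SPL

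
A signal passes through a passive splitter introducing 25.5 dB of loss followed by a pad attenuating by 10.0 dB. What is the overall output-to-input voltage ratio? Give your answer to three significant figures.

Net gain = (−25.5) + (−10.0) = -35.5 dB.
Voltage ratio = 10^(-35.5/20) = 0.0168.

0.0168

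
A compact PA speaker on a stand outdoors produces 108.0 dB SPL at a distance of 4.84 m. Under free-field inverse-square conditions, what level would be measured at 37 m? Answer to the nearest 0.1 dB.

Inverse-square spreading gives ΔL = −20·log₁₀(d₂/d₁).
ΔL = −20·log₁₀(37/4.84) = -17.67 dB, so L₂ = 108.0 + (-17.67) = 90.3 dB SPL.

90.3 dB SPL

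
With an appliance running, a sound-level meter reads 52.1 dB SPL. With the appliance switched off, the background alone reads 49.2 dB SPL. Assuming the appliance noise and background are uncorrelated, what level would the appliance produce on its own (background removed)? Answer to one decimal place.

49.0 dB SPL

Subtract intensities: L_src = 10·log₁₀(10^(L_total/10) − 10^(L_bg/10)).
L_src = 10·log₁₀(10^(52.1/10) − 10^(49.2/10)) = 10·log₁₀(79000) = 49.0 dB SPL.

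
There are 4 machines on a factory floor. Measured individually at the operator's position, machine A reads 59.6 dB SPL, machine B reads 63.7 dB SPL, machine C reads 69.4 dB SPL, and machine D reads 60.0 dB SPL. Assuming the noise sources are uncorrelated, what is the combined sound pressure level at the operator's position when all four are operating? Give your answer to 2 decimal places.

71.13 dB SPL

Add the sources as powers (linear), then convert back to dB:
L_total = 10·log₁₀(10^(59.6/10) + 10^(63.7/10) + 10^(69.4/10) + 10^(60.0/10)) = 10·log₁₀(12970000) = 71.13 dB SPL.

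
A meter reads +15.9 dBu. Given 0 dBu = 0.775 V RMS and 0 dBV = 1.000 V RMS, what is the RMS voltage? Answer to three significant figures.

4.83 V

V = 0.775 V × 10^(+15.9/20).
= 0.775 × 6.237 = 4.83 V.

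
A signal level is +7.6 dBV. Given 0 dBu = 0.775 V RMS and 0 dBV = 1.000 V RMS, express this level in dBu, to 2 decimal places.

+9.81 dBu

The offset between the scales is 20·log₁₀(0.775/1.000) = −2.214 dB.
So dBu = +7.6 + 2.214 = +9.81 dBu.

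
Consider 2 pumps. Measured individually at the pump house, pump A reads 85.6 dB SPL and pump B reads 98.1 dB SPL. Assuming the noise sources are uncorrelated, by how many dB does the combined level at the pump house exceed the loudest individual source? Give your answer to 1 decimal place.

0.2 dB

Uncorrelated sources add in intensity (power), not in dB.
L_total = 10·log₁₀(10^(85.6/10) + 10^(98.1/10)) = 98.34 dB SPL.
Excess over the loudest (98.1 dB): 98.34 − 98.1 = 0.2 dB.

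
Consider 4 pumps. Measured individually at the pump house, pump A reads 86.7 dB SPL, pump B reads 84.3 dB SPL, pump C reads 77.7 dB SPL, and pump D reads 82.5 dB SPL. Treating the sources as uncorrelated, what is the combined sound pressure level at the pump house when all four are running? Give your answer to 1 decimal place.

Incoherent sources sum as intensities:
L_total = 10·log₁₀(10^(86.7/10) + 10^(84.3/10) + 10^(77.7/10) + 10^(82.5/10)) = 10·log₁₀(973600000) = 89.9 dB SPL.

89.9 dB SPL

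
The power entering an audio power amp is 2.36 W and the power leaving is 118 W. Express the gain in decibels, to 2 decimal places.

Power is a power quantity, so gain = 10·log₁₀(P_out/P_in).
10·log₁₀(118/2.36) = 10·log₁₀(50.00) = 16.99 dB.

16.99 dB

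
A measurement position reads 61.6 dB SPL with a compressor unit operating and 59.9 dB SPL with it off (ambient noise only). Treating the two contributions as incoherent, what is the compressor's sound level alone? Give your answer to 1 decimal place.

56.7 dB SPL

Remove the background by subtracting linear intensities:
L_src = 10·log₁₀(10^(61.6/10) − 10^(59.9/10)) = 10·log₁₀(468200) = 56.7 dB SPL.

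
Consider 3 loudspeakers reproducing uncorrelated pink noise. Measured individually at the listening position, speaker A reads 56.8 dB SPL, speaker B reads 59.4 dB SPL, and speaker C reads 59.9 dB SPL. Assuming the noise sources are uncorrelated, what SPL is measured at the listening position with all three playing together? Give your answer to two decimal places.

Add the sources as powers (linear), then convert back to dB:
L_total = 10·log₁₀(10^(56.8/10) + 10^(59.4/10) + 10^(59.9/10)) = 10·log₁₀(2327000) = 63.67 dB SPL.

63.67 dB SPL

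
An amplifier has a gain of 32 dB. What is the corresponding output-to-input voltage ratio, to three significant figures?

39.8

Voltage ratio = 10^(dB/20).
10^(32/20) = 10^(1.600) = 39.8.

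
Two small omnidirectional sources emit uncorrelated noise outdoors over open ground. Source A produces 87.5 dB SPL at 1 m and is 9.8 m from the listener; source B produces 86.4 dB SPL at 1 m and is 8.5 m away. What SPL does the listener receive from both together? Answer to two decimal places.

At the listener: L_A = 87.5 − 20·log₁₀(9.8) = 67.675 dB; L_B = 86.4 − 20·log₁₀(8.5) = 67.812 dB.
Combined: 10·log₁₀(10^(67.675/10)+10^(67.812/10)) = 70.75 dB SPL.

70.75 dB SPL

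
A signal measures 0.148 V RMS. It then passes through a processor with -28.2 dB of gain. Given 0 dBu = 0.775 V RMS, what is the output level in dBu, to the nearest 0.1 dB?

-42.6 dBu

Input level: 20·log₁₀(0.148/0.775) = -14.38 dBu.
Output: -14.38 − 28.2 = -42.6 dBu.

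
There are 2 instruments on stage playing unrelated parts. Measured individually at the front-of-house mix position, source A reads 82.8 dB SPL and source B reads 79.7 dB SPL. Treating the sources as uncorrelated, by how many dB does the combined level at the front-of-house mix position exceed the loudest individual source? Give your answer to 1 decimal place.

Incoherent sources sum as intensities:
L_total = 10·log₁₀(10^(82.8/10) + 10^(79.7/10)) = 84.53 dB SPL.
Excess over the loudest (82.8 dB): 84.53 − 82.8 = 1.7 dB.

1.7 dB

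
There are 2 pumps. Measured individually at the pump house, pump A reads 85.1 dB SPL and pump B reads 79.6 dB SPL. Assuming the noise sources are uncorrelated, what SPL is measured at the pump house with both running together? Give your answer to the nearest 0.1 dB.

Uncorrelated sources add in intensity (power), not in dB.
L_total = 10·log₁₀(10^(85.1/10) + 10^(79.6/10)) = 10·log₁₀(414800000) = 86.2 dB SPL.

86.2 dB SPL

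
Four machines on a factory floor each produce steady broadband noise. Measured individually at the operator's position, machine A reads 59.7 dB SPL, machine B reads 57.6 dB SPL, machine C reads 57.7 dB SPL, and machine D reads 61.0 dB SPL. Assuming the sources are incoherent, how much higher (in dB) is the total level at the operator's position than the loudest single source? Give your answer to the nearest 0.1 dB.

Incoherent sources sum as intensities:
L_total = 10·log₁₀(10^(59.7/10) + 10^(57.6/10) + 10^(57.7/10) + 10^(61.0/10)) = 65.26 dB SPL.
Excess over the loudest (61.0 dB): 65.26 − 61.0 = 4.3 dB.

4.3 dB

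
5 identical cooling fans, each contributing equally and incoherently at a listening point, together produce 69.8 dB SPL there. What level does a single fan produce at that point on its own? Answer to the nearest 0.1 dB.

62.8 dB SPL

5 equal incoherent sources add 10·log₁₀(5) = 6.99 dB over one source.
L_one = 69.8 − 6.99 = 62.8 dB SPL.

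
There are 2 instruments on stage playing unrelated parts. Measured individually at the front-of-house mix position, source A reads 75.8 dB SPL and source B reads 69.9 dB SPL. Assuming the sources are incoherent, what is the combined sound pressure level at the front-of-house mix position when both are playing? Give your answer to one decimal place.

Add the sources as powers (linear), then convert back to dB:
L_total = 10·log₁₀(10^(75.8/10) + 10^(69.9/10)) = 10·log₁₀(47790000) = 76.8 dB SPL.

76.8 dB SPL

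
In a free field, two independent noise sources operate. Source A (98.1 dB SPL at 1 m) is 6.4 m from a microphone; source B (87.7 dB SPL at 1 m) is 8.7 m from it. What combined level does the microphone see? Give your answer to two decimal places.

82.19 dB SPL

At the listener: L_A = 98.1 − 20·log₁₀(6.4) = 81.976 dB; L_B = 87.7 − 20·log₁₀(8.7) = 68.910 dB.
Combined: 10·log₁₀(10^(81.976/10)+10^(68.910/10)) = 82.19 dB SPL.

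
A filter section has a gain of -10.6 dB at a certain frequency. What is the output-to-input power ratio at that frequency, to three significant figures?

0.0871

Power ratio = 10^(dB/10).
10^(-10.6/10) = 10^(-1.060) = 0.0871.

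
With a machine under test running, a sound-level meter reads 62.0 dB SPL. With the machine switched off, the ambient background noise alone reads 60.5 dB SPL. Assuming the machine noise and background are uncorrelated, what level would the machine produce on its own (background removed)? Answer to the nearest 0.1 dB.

56.7 dB SPL

Subtract intensities: L_src = 10·log₁₀(10^(L_total/10) − 10^(L_bg/10)).
L_src = 10·log₁₀(10^(62.0/10) − 10^(60.5/10)) = 10·log₁₀(462900) = 56.7 dB SPL.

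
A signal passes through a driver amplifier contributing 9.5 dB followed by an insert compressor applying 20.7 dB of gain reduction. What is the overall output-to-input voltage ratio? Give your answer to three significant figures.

Net gain = 9.5 + (−20.7) = -11.2 dB.
Voltage ratio = 10^(-11.2/20) = 0.275.

0.275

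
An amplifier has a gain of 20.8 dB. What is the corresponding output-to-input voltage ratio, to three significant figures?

11.0

Voltage ratio = 10^(dB/20).
10^(20.8/20) = 10^(1.040) = 11.0.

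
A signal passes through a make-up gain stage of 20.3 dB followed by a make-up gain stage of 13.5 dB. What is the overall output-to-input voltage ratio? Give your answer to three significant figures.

Net gain = 20.3 + 13.5 = 33.8 dB.
Voltage ratio = 10^(33.8/20) = 49.0.

49.0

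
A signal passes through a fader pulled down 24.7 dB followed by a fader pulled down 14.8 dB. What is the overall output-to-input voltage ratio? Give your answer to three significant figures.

Net gain = (−24.7) + (−14.8) = -39.5 dB.
Voltage ratio = 10^(-39.5/20) = 0.0106.

0.0106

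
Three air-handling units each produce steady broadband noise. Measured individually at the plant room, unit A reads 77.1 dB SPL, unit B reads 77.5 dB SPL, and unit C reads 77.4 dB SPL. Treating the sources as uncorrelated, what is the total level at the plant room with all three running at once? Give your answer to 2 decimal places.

82.11 dB SPL

Add the sources as powers (linear), then convert back to dB:
L_total = 10·log₁₀(10^(77.1/10) + 10^(77.5/10) + 10^(77.4/10)) = 10·log₁₀(162500000) = 82.11 dB SPL.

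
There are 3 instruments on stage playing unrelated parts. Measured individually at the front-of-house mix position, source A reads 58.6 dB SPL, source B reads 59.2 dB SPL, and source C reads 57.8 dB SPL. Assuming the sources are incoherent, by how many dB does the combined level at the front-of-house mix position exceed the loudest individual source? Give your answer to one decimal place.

Add the sources as powers (linear), then convert back to dB:
L_total = 10·log₁₀(10^(58.6/10) + 10^(59.2/10) + 10^(57.8/10)) = 63.34 dB SPL.
Excess over the loudest (59.2 dB): 63.34 − 59.2 = 4.1 dB.

4.1 dB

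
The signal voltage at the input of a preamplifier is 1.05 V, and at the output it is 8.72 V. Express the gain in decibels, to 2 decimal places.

Voltage ratio → dB uses the 20·log₁₀ form:
20·log₁₀(8.72/1.05) = 20·log₁₀(8.305) = 18.39 dB.

18.39 dB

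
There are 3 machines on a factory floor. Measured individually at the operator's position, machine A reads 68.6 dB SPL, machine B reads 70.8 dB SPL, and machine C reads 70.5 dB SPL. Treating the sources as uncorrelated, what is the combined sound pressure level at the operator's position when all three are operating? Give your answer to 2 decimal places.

74.84 dB SPL

Add the sources as powers (linear), then convert back to dB:
L_total = 10·log₁₀(10^(68.6/10) + 10^(70.8/10) + 10^(70.5/10)) = 10·log₁₀(30490000) = 74.84 dB SPL.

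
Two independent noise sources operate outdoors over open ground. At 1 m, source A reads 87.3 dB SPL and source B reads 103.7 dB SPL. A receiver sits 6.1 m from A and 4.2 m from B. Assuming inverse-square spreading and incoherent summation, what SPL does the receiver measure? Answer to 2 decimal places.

91.28 dB SPL

At the listener: L_A = 87.3 − 20·log₁₀(6.1) = 71.593 dB; L_B = 103.7 − 20·log₁₀(4.2) = 91.235 dB.
Combined: 10·log₁₀(10^(71.593/10)+10^(91.235/10)) = 91.28 dB SPL.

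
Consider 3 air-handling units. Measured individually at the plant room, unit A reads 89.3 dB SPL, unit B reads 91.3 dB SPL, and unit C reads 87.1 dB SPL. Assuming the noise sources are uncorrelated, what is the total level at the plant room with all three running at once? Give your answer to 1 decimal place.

Uncorrelated sources add in intensity (power), not in dB.
L_total = 10·log₁₀(10^(89.3/10) + 10^(91.3/10) + 10^(87.1/10)) = 10·log₁₀(2713000000) = 94.3 dB SPL.

94.3 dB SPL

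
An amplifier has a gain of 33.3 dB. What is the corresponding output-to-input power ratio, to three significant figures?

2140

Power ratio = 10^(dB/10).
10^(33.3/10) = 10^(3.330) = 2140.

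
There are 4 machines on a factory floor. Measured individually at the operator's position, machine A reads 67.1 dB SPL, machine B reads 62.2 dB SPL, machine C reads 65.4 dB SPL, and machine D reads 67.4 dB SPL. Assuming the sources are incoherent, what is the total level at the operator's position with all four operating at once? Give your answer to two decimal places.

Add the sources as powers (linear), then convert back to dB:
L_total = 10·log₁₀(10^(67.1/10) + 10^(62.2/10) + 10^(65.4/10) + 10^(67.4/10)) = 10·log₁₀(15750000) = 71.97 dB SPL.

71.97 dB SPL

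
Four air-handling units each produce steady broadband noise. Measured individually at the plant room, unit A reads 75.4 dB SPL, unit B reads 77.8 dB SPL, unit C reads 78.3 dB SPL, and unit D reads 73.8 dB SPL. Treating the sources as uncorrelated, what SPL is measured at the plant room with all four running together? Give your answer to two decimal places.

82.71 dB SPL

Incoherent sources sum as intensities:
L_total = 10·log₁₀(10^(75.4/10) + 10^(77.8/10) + 10^(78.3/10) + 10^(73.8/10)) = 10·log₁₀(186500000) = 82.71 dB SPL.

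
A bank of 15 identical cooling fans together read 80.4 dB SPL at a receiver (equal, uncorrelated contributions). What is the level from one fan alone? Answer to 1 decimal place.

15 equal incoherent sources add 10·log₁₀(15) = 11.76 dB over one source.
L_one = 80.4 − 11.76 = 68.6 dB SPL.

68.6 dB SPL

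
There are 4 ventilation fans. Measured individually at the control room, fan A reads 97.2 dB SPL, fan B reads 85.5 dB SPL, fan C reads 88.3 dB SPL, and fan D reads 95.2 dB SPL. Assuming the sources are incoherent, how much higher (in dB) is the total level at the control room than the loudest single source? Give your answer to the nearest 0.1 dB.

2.6 dB

Uncorrelated sources add in intensity (power), not in dB.
L_total = 10·log₁₀(10^(97.2/10) + 10^(85.5/10) + 10^(88.3/10) + 10^(95.2/10)) = 99.82 dB SPL.
Excess over the loudest (97.2 dB): 99.82 − 97.2 = 2.6 dB.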